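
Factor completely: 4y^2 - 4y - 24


Roots satisfy r1 + r2 = -b/a = 1 and r1*r2 = c/a = -6.
So r1 = 3, r2 = -2.
4y^2 - 4y - 24 = 4(y - r1)(y - r2) = 4(y - 3)(y + 2)


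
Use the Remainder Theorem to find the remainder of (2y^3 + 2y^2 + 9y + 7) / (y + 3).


By the Remainder Theorem, the remainder equals p(-3):
  2*(-3)^3 = -54
  2*(-3)^2 = 18
  9*(-3)^1 = -27
  constant: 7
Sum: -54 + 18 - 27 + 7 = -56


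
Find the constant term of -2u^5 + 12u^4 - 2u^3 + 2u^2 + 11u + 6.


Read off the constant term: 6


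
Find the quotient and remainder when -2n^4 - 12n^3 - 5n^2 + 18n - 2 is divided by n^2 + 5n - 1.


(-2n^4 - 12n^3 - 5n^2 + 18n - 2) / (n^2 + 5n - 1)
Step 1: -2n^2 * (n^2 + 5n - 1) = -2n^4 - 10n^3 + 2n^2; subtract.
Step 2: -2n * (n^2 + 5n - 1) = -2n^3 - 10n^2 + 2n; subtract.
Step 3: 3 * (n^2 + 5n - 1) = 3n^2 + 15n - 3; subtract.
Quotient: -2n^2 - 2n + 3, Remainder: n + 1


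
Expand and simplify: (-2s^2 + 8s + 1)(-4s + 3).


Distribute each term of the first polynomial:
  (-2s^2)(-4s + 3) = 8s^3 - 6s^2
  (8s)(-4s + 3) = -32s^2 + 24s
  (1)(-4s + 3) = -4s + 3
Sum: 8s^3 - 38s^2 + 20s + 3


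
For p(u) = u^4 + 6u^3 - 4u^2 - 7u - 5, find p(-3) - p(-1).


p(-3) = -101
p(-1) = -7
p(-3) - p(-1) = -101 + 7 = -94


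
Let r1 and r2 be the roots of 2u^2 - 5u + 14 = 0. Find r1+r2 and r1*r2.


For au^2+bu+c=0: sum = -b/a, product = c/a.
a=2, b=-5, c=14
Sum = -(-5)/2 = 5/2
Product = (14)/2 = 7


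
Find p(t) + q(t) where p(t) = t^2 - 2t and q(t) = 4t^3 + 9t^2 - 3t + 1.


Align terms by degree and add:
  t^2 - 2t
+ 4t^3 + 9t^2 - 3t + 1
= 4t^3 + 10t^2 - 5t + 1


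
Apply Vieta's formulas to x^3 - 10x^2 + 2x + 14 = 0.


Monic cubic x^3+bx^2+cx+d=0: sum=-b, pairwise sum=c, product=-d.
b=-10, c=2, d=14
r1+r2+r3 = 10
r1r2+r1r3+r2r3 = 2
r1r2r3 = -14


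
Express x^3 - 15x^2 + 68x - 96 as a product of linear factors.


Try integer roots (divisors of -96). x=3: p(3)=0.
Divide out (x - 3): quotient is x^2 - 12x + 32.
Factor the quadratic: (x - 4)(x - 8)
Result: (x - 3)(x - 4)(x - 8)


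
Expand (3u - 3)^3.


Expand (3u - 3)^3 by repeated multiplication:
  (3u - 3)^2 = 9u^2 - 18u + 9
= 27u^3 - 81u^2 + 81u - 27


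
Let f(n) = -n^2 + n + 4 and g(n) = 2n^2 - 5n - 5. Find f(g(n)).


Substitute g(n) into f:
f(g(n)) = -1*(2n^2 - 5n - 5)^2 + 1*(2n^2 - 5n - 5) + 4
(2n^2 - 5n - 5)^2 = 4n^4 - 20n^3 + 5n^2 + 50n + 25
Expand and combine: -4n^4 + 20n^3 - 3n^2 - 55n - 26


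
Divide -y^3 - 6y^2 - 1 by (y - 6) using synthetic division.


Synthetic division with c = 6. Coefficients: -1, -6, 0, -1
Bring down -1.
  -1 * 6 = -6; -6 - 6 = -12
  -12 * 6 = -72; -72 + 0 = -72
  -72 * 6 = -432; -432 - 1 = -433
Quotient: -y^2 - 12y - 72, Remainder: -433


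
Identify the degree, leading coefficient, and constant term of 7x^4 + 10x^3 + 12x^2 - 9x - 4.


Highest power of x is 4, with coefficient 7. Constant term is -4.
Degree = 4, leading coefficient = 7, constant term = -4


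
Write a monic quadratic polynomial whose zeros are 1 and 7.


p(x) = (x - 1)(x - 7)
Expand: x^2 - 8x + 7


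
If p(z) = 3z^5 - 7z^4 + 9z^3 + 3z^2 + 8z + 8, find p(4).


Using direct substitution:
  3 * (4)^5 = 3072
  -7 * (4)^4 = -1792
  9 * (4)^3 = 576
  3 * (4)^2 = 48
  8 * (4)^1 = 32
  constant: 8
Sum = 3072 - 1792 + 576 + 48 + 32 + 8 = 1944


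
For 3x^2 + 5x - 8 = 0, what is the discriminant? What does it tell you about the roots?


D = b^2 - 4ac = (5)^2 - 4(3)(-8) = 25 + 96 = 121
Since D > 0: two distinct rational roots


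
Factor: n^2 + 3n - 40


Roots satisfy r1 + r2 = -b/a = -3 and r1*r2 = c/a = -40.
So r1 = 5, r2 = -8.
n^2 + 3n - 40 = (n - r1)(n - r2) = (n - 5)(n + 8)


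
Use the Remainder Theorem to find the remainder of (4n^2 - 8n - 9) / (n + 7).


By the Remainder Theorem, the remainder equals p(-7):
  4*(-7)^2 = 196
  -8*(-7)^1 = 56
  constant: -9
Sum: 196 + 56 - 9 = 243


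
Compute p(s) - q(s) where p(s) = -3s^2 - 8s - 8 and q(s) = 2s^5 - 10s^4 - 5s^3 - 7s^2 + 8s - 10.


Distribute the minus sign:
  (-3s^2 - 8s - 8)
- (2s^5 - 10s^4 - 5s^3 - 7s^2 + 8s - 10)
Negate second polynomial: -2s^5 + 10s^4 + 5s^3 + 7s^2 - 8s + 10
Add: -2s^5 + 10s^4 + 5s^3 + 4s^2 - 16s + 2


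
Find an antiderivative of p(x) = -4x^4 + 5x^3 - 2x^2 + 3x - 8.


Reverse power rule on each term:
  ∫ -4x^4 dx = -(4/5)x^5
  ∫ 5x^3 dx = (5/4)x^4
  ∫ -2x^2 dx = -(2/3)x^3
  ∫ 3x dx = (3/2)x^2
  ∫ -8 dx = -8x
F(x) = -(4/5)x^5 + (5/4)x^4 - (2/3)x^3 + (3/2)x^2 - 8x + C


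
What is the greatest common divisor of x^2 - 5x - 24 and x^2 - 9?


Factor each:
  x^2 - 5x - 24 = (x + 3)(x - 8)
  x^2 - 9 = (x + 3)(x - 3)
Common monic factor: x + 3


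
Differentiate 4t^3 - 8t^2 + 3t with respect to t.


Apply the power rule term by term:
  d/dt(4t^3) = 12t^2
  d/dt(-8t^2) = -16t
  d/dt(3t) = 3
p'(t) = 12t^2 - 16t + 3


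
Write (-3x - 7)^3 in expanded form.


Expand (-3x - 7)^3 by repeated multiplication:
  (-3x - 7)^2 = 9x^2 + 42x + 49
= -27x^3 - 189x^2 - 441x - 343


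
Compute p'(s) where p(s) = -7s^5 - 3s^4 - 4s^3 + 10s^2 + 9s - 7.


Apply the power rule term by term:
  d/ds(-7s^5) = -35s^4
  d/ds(-3s^4) = -12s^3
  d/ds(-4s^3) = -12s^2
  d/ds(10s^2) = 20s
  d/ds(9s) = 9
  d/ds(-7) = 0
p'(s) = -35s^4 - 12s^3 - 12s^2 + 20s + 9


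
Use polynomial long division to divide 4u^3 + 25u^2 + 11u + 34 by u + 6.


(4u^3 + 25u^2 + 11u + 34) / (u + 6)
Step 1: 4u^2 * (u + 6) = 4u^3 + 24u^2; subtract.
Step 2: u * (u + 6) = u^2 + 6u; subtract.
Step 3: 5 * (u + 6) = 5u + 30; subtract.
Quotient: 4u^2 + u + 5, Remainder: 4


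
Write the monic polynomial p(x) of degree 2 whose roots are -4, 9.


p(x) = (x + 4)(x - 9)
Expand: x^2 - 5x - 36


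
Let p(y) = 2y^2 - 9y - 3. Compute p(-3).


Using direct substitution:
  2 * (-3)^2 = 18
  -9 * (-3)^1 = 27
  constant: -3
Sum = 18 + 27 - 3 = 42


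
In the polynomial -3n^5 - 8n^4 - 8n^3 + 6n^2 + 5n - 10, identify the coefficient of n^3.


Read off the coefficient of n^3: -8


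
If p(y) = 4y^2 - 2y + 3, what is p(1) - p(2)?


p(1) = 5
p(2) = 15
p(1) - p(2) = 5 - 15 = -10


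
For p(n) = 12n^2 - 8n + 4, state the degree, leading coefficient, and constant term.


Highest power of n is 2, with coefficient 12. Constant term is 4.
Degree = 2, leading coefficient = 12, constant term = 4


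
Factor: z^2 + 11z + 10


Roots satisfy r1 + r2 = -b/a = -11 and r1*r2 = c/a = 10.
So r1 = -10, r2 = -1.
z^2 + 11z + 10 = (z - r1)(z - r2) = (z + 10)(z + 1)


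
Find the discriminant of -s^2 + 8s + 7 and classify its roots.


D = b^2 - 4ac = (8)^2 - 4(-1)(7) = 64 + 28 = 92
Since D > 0: two distinct irrational roots


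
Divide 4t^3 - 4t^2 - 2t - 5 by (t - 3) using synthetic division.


Synthetic division with c = 3. Coefficients: 4, -4, -2, -5
Bring down 4.
  4 * 3 = 12; 12 - 4 = 8
  8 * 3 = 24; 24 - 2 = 22
  22 * 3 = 66; 66 - 5 = 61
Quotient: 4t^2 + 8t + 22, Remainder: 61


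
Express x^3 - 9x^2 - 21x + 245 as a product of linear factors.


Try integer roots (divisors of 245). x=-5: p(-5)=0.
Divide out (x + 5): quotient is x^2 - 14x + 49.
Factor the quadratic: (x - 7)(x - 7)
Result: (x + 5)(x - 7)(x - 7)


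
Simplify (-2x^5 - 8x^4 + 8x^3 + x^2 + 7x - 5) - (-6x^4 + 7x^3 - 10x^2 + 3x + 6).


Distribute the minus sign:
  (-2x^5 - 8x^4 + 8x^3 + x^2 + 7x - 5)
- (-6x^4 + 7x^3 - 10x^2 + 3x + 6)
Negate second polynomial: 6x^4 - 7x^3 + 10x^2 - 3x - 6
Add: -2x^5 - 2x^4 + x^3 + 11x^2 + 4x - 11


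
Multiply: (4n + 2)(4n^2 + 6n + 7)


Distribute each term of the first polynomial:
  (4n)(4n^2 + 6n + 7) = 16n^3 + 24n^2 + 28n
  (2)(4n^2 + 6n + 7) = 8n^2 + 12n + 14
Sum: 16n^3 + 32n^2 + 40n + 14


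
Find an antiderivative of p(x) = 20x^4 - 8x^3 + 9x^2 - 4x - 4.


Reverse power rule on each term:
  ∫ 20x^4 dx = 4x^5
  ∫ -8x^3 dx = -2x^4
  ∫ 9x^2 dx = 3x^3
  ∫ -4x dx = -2x^2
  ∫ -4 dx = -4x
F(x) = 4x^5 - 2x^4 + 3x^3 - 2x^2 - 4x + C


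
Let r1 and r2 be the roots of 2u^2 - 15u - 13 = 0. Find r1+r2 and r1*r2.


For au^2+bu+c=0: sum = -b/a, product = c/a.
a=2, b=-15, c=-13
Sum = -(-15)/2 = 15/2
Product = (-13)/2 = -13/2


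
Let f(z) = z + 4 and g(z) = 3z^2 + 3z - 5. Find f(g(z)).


Substitute g(z) into f:
f(g(z)) = 1*(3z^2 + 3z - 5) + 4
Expand and combine: 3z^2 + 3z - 1


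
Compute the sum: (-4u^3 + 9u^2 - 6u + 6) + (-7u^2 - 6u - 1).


Align terms by degree and add:
  -4u^3 + 9u^2 - 6u + 6
  -7u^2 - 6u - 1
= -4u^3 + 2u^2 - 12u + 5


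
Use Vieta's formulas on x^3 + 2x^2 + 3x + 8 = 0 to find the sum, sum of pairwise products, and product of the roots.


Monic cubic x^3+bx^2+cx+d=0: sum=-b, pairwise sum=c, product=-d.
b=2, c=3, d=8
r1+r2+r3 = -2
r1r2+r1r3+r2r3 = 3
r1r2r3 = -8


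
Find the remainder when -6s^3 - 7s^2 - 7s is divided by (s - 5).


By the Remainder Theorem, the remainder equals p(5):
  -6*(5)^3 = -750
  -7*(5)^2 = -175
  -7*(5)^1 = -35
  constant: 0
Sum: -750 - 175 - 35 + 0 = -960


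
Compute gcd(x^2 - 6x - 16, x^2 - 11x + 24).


Factor each:
  x^2 - 6x - 16 = (x - 8)(x + 2)
  x^2 - 11x + 24 = (x - 8)(x - 3)
Common monic factor: x - 8


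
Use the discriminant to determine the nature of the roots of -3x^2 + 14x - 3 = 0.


D = b^2 - 4ac = (14)^2 - 4(-3)(-3) = 196 - 36 = 160
Since D > 0: two distinct irrational roots


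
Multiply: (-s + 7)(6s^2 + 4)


Distribute each term of the first polynomial:
  (-s)(6s^2 + 4) = -6s^3 - 4s
  (7)(6s^2 + 4) = 42s^2 + 28
Sum: -6s^3 + 42s^2 - 4s + 28


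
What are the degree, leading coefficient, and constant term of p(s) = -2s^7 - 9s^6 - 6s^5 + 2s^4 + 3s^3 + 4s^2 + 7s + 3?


Highest power of s is 7, with coefficient -2. Constant term is 3.
Degree = 7, leading coefficient = -2, constant term = 3


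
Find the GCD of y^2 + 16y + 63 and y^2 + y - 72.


Factor each:
  y^2 + 16y + 63 = (y + 9)(y + 7)
  y^2 + y - 72 = (y + 9)(y - 8)
Common monic factor: y + 9


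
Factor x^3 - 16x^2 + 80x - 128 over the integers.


Try integer roots (divisors of -128). x=4: p(4)=0.
Divide out (x - 4): quotient is x^2 - 12x + 32.
Factor the quadratic: (x - 4)(x - 8)
Result: (x - 4)(x - 4)(x - 8)


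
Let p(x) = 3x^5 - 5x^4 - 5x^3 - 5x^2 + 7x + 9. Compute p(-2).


Using direct substitution:
  3 * (-2)^5 = -96
  -5 * (-2)^4 = -80
  -5 * (-2)^3 = 40
  -5 * (-2)^2 = -20
  7 * (-2)^1 = -14
  constant: 9
Sum = -96 - 80 + 40 - 20 - 14 + 9 = -161


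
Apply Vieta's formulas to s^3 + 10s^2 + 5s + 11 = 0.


Monic cubic s^3+bs^2+cs+d=0: sum=-b, pairwise sum=c, product=-d.
b=10, c=5, d=11
r1+r2+r3 = -10
r1r2+r1r3+r2r3 = 5
r1r2r3 = -11


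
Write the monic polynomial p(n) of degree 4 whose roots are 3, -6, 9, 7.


p(n) = (n - 3)(n + 6)(n - 9)(n - 7)
Expand: n^4 - 13n^3 - 3n^2 + 477n - 1134


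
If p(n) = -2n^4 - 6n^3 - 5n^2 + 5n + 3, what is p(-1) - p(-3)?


p(-1) = -3
p(-3) = -57
p(-1) - p(-3) = -3 + 57 = 54


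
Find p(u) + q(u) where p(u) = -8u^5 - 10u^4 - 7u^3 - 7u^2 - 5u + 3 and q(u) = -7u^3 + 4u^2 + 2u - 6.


Align terms by degree and add:
  -8u^5 - 10u^4 - 7u^3 - 7u^2 - 5u + 3
  -7u^3 + 4u^2 + 2u - 6
= -8u^5 - 10u^4 - 14u^3 - 3u^2 - 3u - 3


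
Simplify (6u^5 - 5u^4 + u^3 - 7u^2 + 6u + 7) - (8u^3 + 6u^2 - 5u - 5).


Distribute the minus sign:
  (6u^5 - 5u^4 + u^3 - 7u^2 + 6u + 7)
- (8u^3 + 6u^2 - 5u - 5)
Negate second polynomial: -8u^3 - 6u^2 + 5u + 5
Add: 6u^5 - 5u^4 - 7u^3 - 13u^2 + 11u + 12


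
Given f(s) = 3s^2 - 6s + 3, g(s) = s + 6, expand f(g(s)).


Substitute g(s) into f:
f(g(s)) = 3*(s + 6)^2 + (-6)*(s + 6) + 3
(s + 6)^2 = s^2 + 12s + 36
Expand and combine: 3s^2 + 30s + 75


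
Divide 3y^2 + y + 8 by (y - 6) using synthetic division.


Synthetic division with c = 6. Coefficients: 3, 1, 8
Bring down 3.
  3 * 6 = 18; 18 + 1 = 19
  19 * 6 = 114; 114 + 8 = 122
Quotient: 3y + 19, Remainder: 122


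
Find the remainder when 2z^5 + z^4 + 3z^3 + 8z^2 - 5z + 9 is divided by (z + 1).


By the Remainder Theorem, the remainder equals p(-1):
  2*(-1)^5 = -2
  1*(-1)^4 = 1
  3*(-1)^3 = -3
  8*(-1)^2 = 8
  -5*(-1)^1 = 5
  constant: 9
Sum: -2 + 1 - 3 + 8 + 5 + 9 = 18


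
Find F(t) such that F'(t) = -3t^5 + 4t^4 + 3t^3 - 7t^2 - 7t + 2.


Reverse power rule on each term:
  ∫ -3t^5 dt = -(1/2)t^6
  ∫ 4t^4 dt = (4/5)t^5
  ∫ 3t^3 dt = (3/4)t^4
  ∫ -7t^2 dt = -(7/3)t^3
  ∫ -7t dt = -(7/2)t^2
  ∫ 2 dt = 2t
F(t) = -(1/2)t^6 + (4/5)t^5 + (3/4)t^4 - (7/3)t^3 - (7/2)t^2 + 2t + C


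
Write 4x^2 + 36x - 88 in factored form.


Roots satisfy r1 + r2 = -b/a = -9 and r1*r2 = c/a = -22.
So r1 = 2, r2 = -11.
4x^2 + 36x - 88 = 4(x - r1)(x - r2) = 4(x - 2)(x + 11)


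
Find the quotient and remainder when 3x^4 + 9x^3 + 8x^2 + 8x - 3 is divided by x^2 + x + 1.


(3x^4 + 9x^3 + 8x^2 + 8x - 3) / (x^2 + x + 1)
Step 1: 3x^2 * (x^2 + x + 1) = 3x^4 + 3x^3 + 3x^2; subtract.
Step 2: 6x * (x^2 + x + 1) = 6x^3 + 6x^2 + 6x; subtract.
Step 3: -1 * (x^2 + x + 1) = -x^2 - x - 1; subtract.
Quotient: 3x^2 + 6x - 1, Remainder: 3x - 2


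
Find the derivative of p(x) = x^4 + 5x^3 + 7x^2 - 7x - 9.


Apply the power rule term by term:
  d/dx(x^4) = 4x^3
  d/dx(5x^3) = 15x^2
  d/dx(7x^2) = 14x
  d/dx(-7x) = -7
  d/dx(-9) = 0
p'(x) = 4x^3 + 15x^2 + 14x - 7


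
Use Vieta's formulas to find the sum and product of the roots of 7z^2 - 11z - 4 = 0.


For az^2+bz+c=0: sum = -b/a, product = c/a.
a=7, b=-11, c=-4
Sum = -(-11)/7 = 11/7
Product = (-4)/7 = -4/7


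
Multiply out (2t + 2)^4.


Expand (2t + 2)^4 by repeated multiplication:
  (2t + 2)^2 = 4t^2 + 8t + 4
  (2t + 2)^3 = 8t^3 + 24t^2 + 24t + 8
= 16t^4 + 64t^3 + 96t^2 + 64t + 16


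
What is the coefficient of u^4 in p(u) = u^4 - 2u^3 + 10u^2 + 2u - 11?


Read off the coefficient of u^4: 1


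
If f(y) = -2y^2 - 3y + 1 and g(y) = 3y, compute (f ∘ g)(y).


Substitute g(y) into f:
f(g(y)) = -2*(3y)^2 + (-3)*(3y) + 1
(3y)^2 = 9y^2
Expand and combine: -18y^2 - 9y + 1


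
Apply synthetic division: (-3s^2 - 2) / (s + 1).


Synthetic division with c = -1. Coefficients: -3, 0, -2
Bring down -3.
  -3 * -1 = 3; 3 + 0 = 3
  3 * -1 = -3; -3 - 2 = -5
Quotient: -3s + 3, Remainder: -5


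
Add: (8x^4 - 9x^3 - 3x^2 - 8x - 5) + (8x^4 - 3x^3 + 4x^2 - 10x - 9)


Align terms by degree and add:
  8x^4 - 9x^3 - 3x^2 - 8x - 5
+ 8x^4 - 3x^3 + 4x^2 - 10x - 9
= 16x^4 - 12x^3 + x^2 - 18x - 14


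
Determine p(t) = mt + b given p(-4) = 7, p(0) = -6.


p(t) = mt + b. Using p(-4)=7, p(0)=-6:
m = (7 + 6)/(-4) = 13/-4 = -13/4
b = 7 - m*(-4) = 7 - 13 = -6
p(t) = -(13/4)t - 6


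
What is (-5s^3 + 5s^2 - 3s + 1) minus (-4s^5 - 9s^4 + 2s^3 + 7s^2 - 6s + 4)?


Distribute the minus sign:
  (-5s^3 + 5s^2 - 3s + 1)
- (-4s^5 - 9s^4 + 2s^3 + 7s^2 - 6s + 4)
Negate second polynomial: 4s^5 + 9s^4 - 2s^3 - 7s^2 + 6s - 4
Add: 4s^5 + 9s^4 - 7s^3 - 2s^2 + 3s - 3


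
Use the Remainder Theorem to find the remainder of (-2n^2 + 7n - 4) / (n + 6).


By the Remainder Theorem, the remainder equals p(-6):
  -2*(-6)^2 = -72
  7*(-6)^1 = -42
  constant: -4
Sum: -72 - 42 - 4 = -118


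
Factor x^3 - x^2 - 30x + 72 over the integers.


Try integer roots (divisors of 72). x=3: p(3)=0.
Divide out (x - 3): quotient is x^2 + 2x - 24.
Factor the quadratic: (x + 6)(x - 4)
Result: (x - 3)(x + 6)(x - 4)


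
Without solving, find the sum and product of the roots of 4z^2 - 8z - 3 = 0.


For az^2+bz+c=0: sum = -b/a, product = c/a.
a=4, b=-8, c=-3
Sum = -(-8)/4 = 2
Product = (-3)/4 = -3/4


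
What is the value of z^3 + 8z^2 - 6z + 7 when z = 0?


Using direct substitution:
  1 * (0)^3 = 0
  8 * (0)^2 = 0
  -6 * (0)^1 = 0
  constant: 7
Sum = 0 + 0 + 0 + 7 = 7


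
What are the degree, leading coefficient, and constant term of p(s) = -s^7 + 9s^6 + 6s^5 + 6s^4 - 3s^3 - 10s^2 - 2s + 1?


Highest power of s is 7, with coefficient -1. Constant term is 1.
Degree = 7, leading coefficient = -1, constant term = 1


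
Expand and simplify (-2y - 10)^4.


Expand (-2y - 10)^4 by repeated multiplication:
  (-2y - 10)^2 = 4y^2 + 40y + 100
  (-2y - 10)^3 = -8y^3 - 120y^2 - 600y - 1000
= 16y^4 + 320y^3 + 2400y^2 + 8000y + 10000


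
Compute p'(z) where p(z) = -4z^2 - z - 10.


Apply the power rule term by term:
  d/dz(-4z^2) = -8z
  d/dz(-z) = -1
  d/dz(-10) = 0
p'(z) = -8z - 1


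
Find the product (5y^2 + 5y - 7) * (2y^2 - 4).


Distribute each term of the first polynomial:
  (5y^2)(2y^2 - 4) = 10y^4 - 20y^2
  (5y)(2y^2 - 4) = 10y^3 - 20y
  (-7)(2y^2 - 4) = -14y^2 + 28
Sum: 10y^4 + 10y^3 - 34y^2 - 20y + 28


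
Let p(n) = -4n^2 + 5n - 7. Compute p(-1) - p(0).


p(-1) = -16
p(0) = -7
p(-1) - p(0) = -16 + 7 = -9


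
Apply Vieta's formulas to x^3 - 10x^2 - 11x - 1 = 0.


Monic cubic x^3+bx^2+cx+d=0: sum=-b, pairwise sum=c, product=-d.
b=-10, c=-11, d=-1
r1+r2+r3 = 10
r1r2+r1r3+r2r3 = -11
r1r2r3 = 1


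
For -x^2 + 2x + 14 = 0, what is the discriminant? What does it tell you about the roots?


D = b^2 - 4ac = (2)^2 - 4(-1)(14) = 4 + 56 = 60
Since D > 0: two distinct irrational roots


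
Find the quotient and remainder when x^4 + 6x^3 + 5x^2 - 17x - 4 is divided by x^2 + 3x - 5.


(x^4 + 6x^3 + 5x^2 - 17x - 4) / (x^2 + 3x - 5)
Step 1: x^2 * (x^2 + 3x - 5) = x^4 + 3x^3 - 5x^2; subtract.
Step 2: 3x * (x^2 + 3x - 5) = 3x^3 + 9x^2 - 15x; subtract.
Step 3: 1 * (x^2 + 3x - 5) = x^2 + 3x - 5; subtract.
Quotient: x^2 + 3x + 1, Remainder: -5x + 1


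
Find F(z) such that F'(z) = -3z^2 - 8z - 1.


Reverse power rule on each term:
  ∫ -3z^2 dz = -z^3
  ∫ -8z dz = -4z^2
  ∫ -1 dz = -z
F(z) = -z^3 - 4z^2 - z + C


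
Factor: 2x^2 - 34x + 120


Roots satisfy r1 + r2 = -b/a = 17 and r1*r2 = c/a = 60.
So r1 = 12, r2 = 5.
2x^2 - 34x + 120 = 2(x - r1)(x - r2) = 2(x - 12)(x - 5)


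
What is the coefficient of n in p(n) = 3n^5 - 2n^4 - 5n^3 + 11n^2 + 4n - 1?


Read off the coefficient of n: 4


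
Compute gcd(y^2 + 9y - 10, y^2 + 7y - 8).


Factor each:
  y^2 + 9y - 10 = (y - 1)(y + 10)
  y^2 + 7y - 8 = (y - 1)(y + 8)
Common monic factor: y - 1


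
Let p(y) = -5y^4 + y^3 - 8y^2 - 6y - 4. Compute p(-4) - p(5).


p(-4) = -1452
p(5) = -3234
p(-4) - p(5) = -1452 + 3234 = 1782


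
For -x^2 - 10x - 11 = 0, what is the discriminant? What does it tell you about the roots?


D = b^2 - 4ac = (-10)^2 - 4(-1)(-11) = 100 - 44 = 56
Since D > 0: two distinct irrational roots


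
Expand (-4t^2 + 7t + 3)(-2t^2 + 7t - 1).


Distribute each term of the first polynomial:
  (-4t^2)(-2t^2 + 7t - 1) = 8t^4 - 28t^3 + 4t^2
  (7t)(-2t^2 + 7t - 1) = -14t^3 + 49t^2 - 7t
  (3)(-2t^2 + 7t - 1) = -6t^2 + 21t - 3
Sum: 8t^4 - 42t^3 + 47t^2 + 14t - 3


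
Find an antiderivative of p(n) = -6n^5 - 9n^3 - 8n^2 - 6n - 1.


Reverse power rule on each term:
  ∫ -6n^5 dn = -n^6
  ∫ -9n^3 dn = -(9/4)n^4
  ∫ -8n^2 dn = -(8/3)n^3
  ∫ -6n dn = -3n^2
  ∫ -1 dn = -n
F(n) = -n^6 - (9/4)n^4 - (8/3)n^3 - 3n^2 - n + C


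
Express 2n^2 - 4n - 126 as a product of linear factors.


Roots satisfy r1 + r2 = -b/a = 2 and r1*r2 = c/a = -63.
So r1 = -7, r2 = 9.
2n^2 - 4n - 126 = 2(n - r1)(n - r2) = 2(n + 7)(n - 9)


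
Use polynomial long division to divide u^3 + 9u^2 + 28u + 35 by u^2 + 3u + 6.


(u^3 + 9u^2 + 28u + 35) / (u^2 + 3u + 6)
Step 1: u * (u^2 + 3u + 6) = u^3 + 3u^2 + 6u; subtract.
Step 2: 6 * (u^2 + 3u + 6) = 6u^2 + 18u + 36; subtract.
Quotient: u + 6, Remainder: 4u - 1


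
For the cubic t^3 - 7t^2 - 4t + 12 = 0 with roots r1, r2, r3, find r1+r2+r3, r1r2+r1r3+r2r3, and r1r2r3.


Monic cubic t^3+bt^2+ct+d=0: sum=-b, pairwise sum=c, product=-d.
b=-7, c=-4, d=12
r1+r2+r3 = 7
r1r2+r1r3+r2r3 = -4
r1r2r3 = -12


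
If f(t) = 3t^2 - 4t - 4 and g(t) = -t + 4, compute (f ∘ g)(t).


Substitute g(t) into f:
f(g(t)) = 3*(-t + 4)^2 + (-4)*(-t + 4) + (-4)
(-t + 4)^2 = t^2 - 8t + 16
Expand and combine: 3t^2 - 20t + 28


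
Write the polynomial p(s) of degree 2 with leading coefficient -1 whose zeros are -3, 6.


p(s) = -(s + 3)(s - 6)
Expand: -s^2 + 3s + 18


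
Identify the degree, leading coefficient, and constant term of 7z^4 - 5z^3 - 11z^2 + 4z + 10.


Highest power of z is 4, with coefficient 7. Constant term is 10.
Degree = 4, leading coefficient = 7, constant term = 10


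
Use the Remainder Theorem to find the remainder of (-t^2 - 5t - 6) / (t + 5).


By the Remainder Theorem, the remainder equals p(-5):
  -1*(-5)^2 = -25
  -5*(-5)^1 = 25
  constant: -6
Sum: -25 + 25 - 6 = -6


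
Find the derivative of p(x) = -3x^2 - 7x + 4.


Apply the power rule term by term:
  d/dx(-3x^2) = -6x
  d/dx(-7x) = -7
  d/dx(4) = 0
p'(x) = -6x - 7


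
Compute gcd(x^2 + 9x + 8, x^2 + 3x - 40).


Factor each:
  x^2 + 9x + 8 = (x + 8)(x + 1)
  x^2 + 3x - 40 = (x + 8)(x - 5)
Common monic factor: x + 8


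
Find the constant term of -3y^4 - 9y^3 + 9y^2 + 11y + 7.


Read off the constant term: 7


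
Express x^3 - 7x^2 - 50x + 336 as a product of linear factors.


Try integer roots (divisors of 336). x=8: p(8)=0.
Divide out (x - 8): quotient is x^2 + x - 42.
Factor the quadratic: (x - 6)(x + 7)
Result: (x - 8)(x - 6)(x + 7)


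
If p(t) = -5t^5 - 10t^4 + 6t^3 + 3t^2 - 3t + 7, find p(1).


Using direct substitution:
  -5 * (1)^5 = -5
  -10 * (1)^4 = -10
  6 * (1)^3 = 6
  3 * (1)^2 = 3
  -3 * (1)^1 = -3
  constant: 7
Sum = -5 - 10 + 6 + 3 - 3 + 7 = -2


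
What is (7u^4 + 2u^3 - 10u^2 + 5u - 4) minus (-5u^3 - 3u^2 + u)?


Distribute the minus sign:
  (7u^4 + 2u^3 - 10u^2 + 5u - 4)
- (-5u^3 - 3u^2 + u)
Negate second polynomial: 5u^3 + 3u^2 - u
Add: 7u^4 + 7u^3 - 7u^2 + 4u - 4


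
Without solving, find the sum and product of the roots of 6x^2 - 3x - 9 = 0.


For ax^2+bx+c=0: sum = -b/a, product = c/a.
a=6, b=-3, c=-9
Sum = -(-3)/6 = 1/2
Product = (-9)/6 = -3/2


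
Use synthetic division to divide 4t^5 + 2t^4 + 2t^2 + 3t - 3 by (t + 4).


Synthetic division with c = -4. Coefficients: 4, 2, 0, 2, 3, -3
Bring down 4.
  4 * -4 = -16; -16 + 2 = -14
  -14 * -4 = 56; 56 + 0 = 56
  56 * -4 = -224; -224 + 2 = -222
  -222 * -4 = 888; 888 + 3 = 891
  891 * -4 = -3564; -3564 - 3 = -3567
Quotient: 4t^4 - 14t^3 + 56t^2 - 222t + 891, Remainder: -3567


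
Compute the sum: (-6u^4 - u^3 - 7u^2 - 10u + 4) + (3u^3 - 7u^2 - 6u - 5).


Align terms by degree and add:
  -6u^4 - u^3 - 7u^2 - 10u + 4
+ 3u^3 - 7u^2 - 6u - 5
= -6u^4 + 2u^3 - 14u^2 - 16u - 1


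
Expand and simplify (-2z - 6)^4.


Expand (-2z - 6)^4 by repeated multiplication:
  (-2z - 6)^2 = 4z^2 + 24z + 36
  (-2z - 6)^3 = -8z^3 - 72z^2 - 216z - 216
= 16z^4 + 192z^3 + 864z^2 + 1728z + 1296


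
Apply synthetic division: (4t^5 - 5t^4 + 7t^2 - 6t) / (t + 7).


Synthetic division with c = -7. Coefficients: 4, -5, 0, 7, -6, 0
Bring down 4.
  4 * -7 = -28; -28 - 5 = -33
  -33 * -7 = 231; 231 + 0 = 231
  231 * -7 = -1617; -1617 + 7 = -1610
  -1610 * -7 = 11270; 11270 - 6 = 11264
  11264 * -7 = -78848; -78848 + 0 = -78848
Quotient: 4t^4 - 33t^3 + 231t^2 - 1610t + 11264, Remainder: -78848


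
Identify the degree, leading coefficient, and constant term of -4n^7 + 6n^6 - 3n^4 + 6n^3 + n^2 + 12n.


Highest power of n is 7, with coefficient -4. Constant term is 0.
Degree = 7, leading coefficient = -4, constant term = 0


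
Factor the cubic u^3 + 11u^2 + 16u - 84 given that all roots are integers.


Try integer roots (divisors of -84). u=-6: p(-6)=0.
Divide out (u + 6): quotient is u^2 + 5u - 14.
Factor the quadratic: (u - 2)(u + 7)
Result: (u + 6)(u - 2)(u + 7)


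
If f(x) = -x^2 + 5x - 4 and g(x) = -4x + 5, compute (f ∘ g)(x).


Substitute g(x) into f:
f(g(x)) = -1*(-4x + 5)^2 + 5*(-4x + 5) + (-4)
(-4x + 5)^2 = 16x^2 - 40x + 25
Expand and combine: -16x^2 + 20x - 4


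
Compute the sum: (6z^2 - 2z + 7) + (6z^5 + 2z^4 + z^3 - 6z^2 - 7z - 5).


Align terms by degree and add:
  6z^2 - 2z + 7
+ 6z^5 + 2z^4 + z^3 - 6z^2 - 7z - 5
= 6z^5 + 2z^4 + z^3 - 9z + 2


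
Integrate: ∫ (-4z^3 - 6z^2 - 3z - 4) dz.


Reverse power rule on each term:
  ∫ -4z^3 dz = -z^4
  ∫ -6z^2 dz = -2z^3
  ∫ -3z dz = -(3/2)z^2
  ∫ -4 dz = -4z
F(z) = -z^4 - 2z^3 - (3/2)z^2 - 4z + C


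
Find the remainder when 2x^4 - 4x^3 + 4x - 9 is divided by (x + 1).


By the Remainder Theorem, the remainder equals p(-1):
  2*(-1)^4 = 2
  -4*(-1)^3 = 4
  0*(-1)^2 = 0
  4*(-1)^1 = -4
  constant: -9
Sum: 2 + 4 + 0 - 4 - 9 = -7


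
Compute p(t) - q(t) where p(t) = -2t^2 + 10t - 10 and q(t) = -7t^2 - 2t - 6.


Distribute the minus sign:
  (-2t^2 + 10t - 10)
- (-7t^2 - 2t - 6)
Negate second polynomial: 7t^2 + 2t + 6
Add: 5t^2 + 12t - 4


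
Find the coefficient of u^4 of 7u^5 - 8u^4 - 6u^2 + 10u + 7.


Read off the coefficient of u^4: -8


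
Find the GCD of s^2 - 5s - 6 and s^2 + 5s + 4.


Factor each:
  s^2 - 5s - 6 = (s + 1)(s - 6)
  s^2 + 5s + 4 = (s + 1)(s + 4)
Common monic factor: s + 1


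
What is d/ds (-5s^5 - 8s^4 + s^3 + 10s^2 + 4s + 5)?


Apply the power rule term by term:
  d/ds(-5s^5) = -25s^4
  d/ds(-8s^4) = -32s^3
  d/ds(s^3) = 3s^2
  d/ds(10s^2) = 20s
  d/ds(4s) = 4
  d/ds(5) = 0
p'(s) = -25s^4 - 32s^3 + 3s^2 + 20s + 4


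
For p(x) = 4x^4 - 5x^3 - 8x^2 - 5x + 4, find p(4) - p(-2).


p(4) = 560
p(-2) = 86
p(4) - p(-2) = 560 - 86 = 474


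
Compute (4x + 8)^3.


Expand (4x + 8)^3 by repeated multiplication:
  (4x + 8)^2 = 16x^2 + 64x + 64
= 64x^3 + 384x^2 + 768x + 512


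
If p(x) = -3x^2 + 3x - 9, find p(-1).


Using direct substitution:
  -3 * (-1)^2 = -3
  3 * (-1)^1 = -3
  constant: -9
Sum = -3 - 3 - 9 = -15


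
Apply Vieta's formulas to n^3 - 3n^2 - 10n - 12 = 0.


Monic cubic n^3+bn^2+cn+d=0: sum=-b, pairwise sum=c, product=-d.
b=-3, c=-10, d=-12
r1+r2+r3 = 3
r1r2+r1r3+r2r3 = -10
r1r2r3 = 12


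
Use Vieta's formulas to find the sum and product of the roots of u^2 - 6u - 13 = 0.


For au^2+bu+c=0: sum = -b/a, product = c/a.
a=1, b=-6, c=-13
Sum = -(-6)/1 = 6
Product = (-13)/1 = -13


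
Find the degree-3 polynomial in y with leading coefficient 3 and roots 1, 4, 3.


p(y) = 3(y - 1)(y - 4)(y - 3)
Expand: 3y^3 - 24y^2 + 57y - 36


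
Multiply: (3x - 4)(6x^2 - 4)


Distribute each term of the first polynomial:
  (3x)(6x^2 - 4) = 18x^3 - 12x
  (-4)(6x^2 - 4) = -24x^2 + 16
Sum: 18x^3 - 24x^2 - 12x + 16


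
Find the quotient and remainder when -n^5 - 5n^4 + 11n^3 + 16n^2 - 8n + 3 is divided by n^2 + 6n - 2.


(-n^5 - 5n^4 + 11n^3 + 16n^2 - 8n + 3) / (n^2 + 6n - 2)
Step 1: -n^3 * (n^2 + 6n - 2) = -n^5 - 6n^4 + 2n^3; subtract.
Step 2: n^2 * (n^2 + 6n - 2) = n^4 + 6n^3 - 2n^2; subtract.
Step 3: 3n * (n^2 + 6n - 2) = 3n^3 + 18n^2 - 6n; subtract.
Step 4: 0 * (n^2 + 6n - 2) = 0; subtract.
Quotient: -n^3 + n^2 + 3n, Remainder: -2n + 3


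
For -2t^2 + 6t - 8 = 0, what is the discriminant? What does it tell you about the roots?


D = b^2 - 4ac = (6)^2 - 4(-2)(-8) = 36 - 64 = -28
Since D < 0: two complex conjugate roots (no real roots)


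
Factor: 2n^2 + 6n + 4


Roots satisfy r1 + r2 = -b/a = -3 and r1*r2 = c/a = 2.
So r1 = -1, r2 = -2.
2n^2 + 6n + 4 = 2(n - r1)(n - r2) = 2(n + 1)(n + 2)


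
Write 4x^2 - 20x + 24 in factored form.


Roots satisfy r1 + r2 = -b/a = 5 and r1*r2 = c/a = 6.
So r1 = 2, r2 = 3.
4x^2 - 20x + 24 = 4(x - r1)(x - r2) = 4(x - 2)(x - 3)


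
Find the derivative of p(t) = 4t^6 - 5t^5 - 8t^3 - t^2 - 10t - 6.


Apply the power rule term by term:
  d/dt(4t^6) = 24t^5
  d/dt(-5t^5) = -25t^4
  d/dt(-8t^3) = -24t^2
  d/dt(-t^2) = -2t
  d/dt(-10t) = -10
  d/dt(-6) = 0
p'(t) = 24t^5 - 25t^4 - 24t^2 - 2t - 10


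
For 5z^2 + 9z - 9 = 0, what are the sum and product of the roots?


For az^2+bz+c=0: sum = -b/a, product = c/a.
a=5, b=9, c=-9
Sum = -(9)/5 = -9/5
Product = (-9)/5 = -9/5


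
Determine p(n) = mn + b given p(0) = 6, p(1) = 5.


p(n) = mn + b. Using p(0)=6, p(1)=5:
m = (6 - 5)/(0 - 1) = 1/-1 = -1
b = 6 - m*(0) = 6 = 6
p(n) = -n + 6


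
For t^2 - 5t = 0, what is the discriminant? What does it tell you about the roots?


D = b^2 - 4ac = (-5)^2 - 4(1)(0) = 25 = 25
Since D > 0: two distinct rational roots


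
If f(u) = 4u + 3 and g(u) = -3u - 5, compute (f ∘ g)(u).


Substitute g(u) into f:
f(g(u)) = 4*(-3u - 5) + 3
Expand and combine: -12u - 17


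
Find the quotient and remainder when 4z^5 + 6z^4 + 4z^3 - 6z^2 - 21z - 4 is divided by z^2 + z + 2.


(4z^5 + 6z^4 + 4z^3 - 6z^2 - 21z - 4) / (z^2 + z + 2)
Step 1: 4z^3 * (z^2 + z + 2) = 4z^5 + 4z^4 + 8z^3; subtract.
Step 2: 2z^2 * (z^2 + z + 2) = 2z^4 + 2z^3 + 4z^2; subtract.
Step 3: -6z * (z^2 + z + 2) = -6z^3 - 6z^2 - 12z; subtract.
Step 4: -4 * (z^2 + z + 2) = -4z^2 - 4z - 8; subtract.
Quotient: 4z^3 + 2z^2 - 6z - 4, Remainder: -5z + 4


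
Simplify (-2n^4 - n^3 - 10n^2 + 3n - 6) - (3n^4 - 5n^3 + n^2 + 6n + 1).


Distribute the minus sign:
  (-2n^4 - n^3 - 10n^2 + 3n - 6)
- (3n^4 - 5n^3 + n^2 + 6n + 1)
Negate second polynomial: -3n^4 + 5n^3 - n^2 - 6n - 1
Add: -5n^4 + 4n^3 - 11n^2 - 3n - 7


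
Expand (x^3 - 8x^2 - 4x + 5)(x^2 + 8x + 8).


Distribute each term of the first polynomial:
  (x^3)(x^2 + 8x + 8) = x^5 + 8x^4 + 8x^3
  (-8x^2)(x^2 + 8x + 8) = -8x^4 - 64x^3 - 64x^2
  (-4x)(x^2 + 8x + 8) = -4x^3 - 32x^2 - 32x
  (5)(x^2 + 8x + 8) = 5x^2 + 40x + 40
Sum: x^5 - 60x^3 - 91x^2 + 8x + 40


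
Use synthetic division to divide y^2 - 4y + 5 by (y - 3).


Synthetic division with c = 3. Coefficients: 1, -4, 5
Bring down 1.
  1 * 3 = 3; 3 - 4 = -1
  -1 * 3 = -3; -3 + 5 = 2
Quotient: y - 1, Remainder: 2


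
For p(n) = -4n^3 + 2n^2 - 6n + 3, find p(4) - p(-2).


p(4) = -245
p(-2) = 55
p(4) - p(-2) = -245 - 55 = -300


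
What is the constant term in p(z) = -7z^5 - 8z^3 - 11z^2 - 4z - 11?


Read off the constant term: -11


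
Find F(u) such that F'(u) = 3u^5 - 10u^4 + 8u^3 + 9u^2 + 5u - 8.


Reverse power rule on each term:
  ∫ 3u^5 du = (1/2)u^6
  ∫ -10u^4 du = -2u^5
  ∫ 8u^3 du = 2u^4
  ∫ 9u^2 du = 3u^3
  ∫ 5u du = (5/2)u^2
  ∫ -8 du = -8u
F(u) = (1/2)u^6 - 2u^5 + 2u^4 + 3u^3 + (5/2)u^2 - 8u + C


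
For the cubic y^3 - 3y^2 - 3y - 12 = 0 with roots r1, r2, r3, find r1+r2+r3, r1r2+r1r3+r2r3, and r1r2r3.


Monic cubic y^3+by^2+cy+d=0: sum=-b, pairwise sum=c, product=-d.
b=-3, c=-3, d=-12
r1+r2+r3 = 3
r1r2+r1r3+r2r3 = -3
r1r2r3 = 12


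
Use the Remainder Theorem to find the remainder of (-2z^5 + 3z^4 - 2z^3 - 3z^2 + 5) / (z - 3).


By the Remainder Theorem, the remainder equals p(3):
  -2*(3)^5 = -486
  3*(3)^4 = 243
  -2*(3)^3 = -54
  -3*(3)^2 = -27
  0*(3)^1 = 0
  constant: 5
Sum: -486 + 243 - 54 - 27 + 0 + 5 = -319


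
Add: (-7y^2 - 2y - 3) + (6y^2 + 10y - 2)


Align terms by degree and add:
  -7y^2 - 2y - 3
+ 6y^2 + 10y - 2
= -y^2 + 8y - 5


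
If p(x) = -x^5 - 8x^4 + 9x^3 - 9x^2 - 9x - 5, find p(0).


Using direct substitution:
  -1 * (0)^5 = 0
  -8 * (0)^4 = 0
  9 * (0)^3 = 0
  -9 * (0)^2 = 0
  -9 * (0)^1 = 0
  constant: -5
Sum = 0 + 0 + 0 + 0 + 0 - 5 = -5


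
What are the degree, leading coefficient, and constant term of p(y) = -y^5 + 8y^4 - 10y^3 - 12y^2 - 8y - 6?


Highest power of y is 5, with coefficient -1. Constant term is -6.
Degree = 5, leading coefficient = -1, constant term = -6


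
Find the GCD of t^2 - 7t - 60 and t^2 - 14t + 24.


Factor each:
  t^2 - 7t - 60 = (t - 12)(t + 5)
  t^2 - 14t + 24 = (t - 12)(t - 2)
Common monic factor: t - 12


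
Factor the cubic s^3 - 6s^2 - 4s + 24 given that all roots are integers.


Try integer roots (divisors of 24). s=2: p(2)=0.
Divide out (s - 2): quotient is s^2 - 4s - 12.
Factor the quadratic: (s - 6)(s + 2)
Result: (s - 2)(s - 6)(s + 2)


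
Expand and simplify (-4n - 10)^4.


Expand (-4n - 10)^4 by repeated multiplication:
  (-4n - 10)^2 = 16n^2 + 80n + 100
  (-4n - 10)^3 = -64n^3 - 480n^2 - 1200n - 1000
= 256n^4 + 2560n^3 + 9600n^2 + 16000n + 10000


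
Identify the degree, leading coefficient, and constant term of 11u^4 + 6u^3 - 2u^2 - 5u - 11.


Highest power of u is 4, with coefficient 11. Constant term is -11.
Degree = 4, leading coefficient = 11, constant term = -11


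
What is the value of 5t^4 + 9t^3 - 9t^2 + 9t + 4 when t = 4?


Using direct substitution:
  5 * (4)^4 = 1280
  9 * (4)^3 = 576
  -9 * (4)^2 = -144
  9 * (4)^1 = 36
  constant: 4
Sum = 1280 + 576 - 144 + 36 + 4 = 1752


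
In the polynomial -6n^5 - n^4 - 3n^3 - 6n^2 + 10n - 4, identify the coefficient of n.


Read off the coefficient of n: 10


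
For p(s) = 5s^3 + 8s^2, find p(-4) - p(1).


p(-4) = -192
p(1) = 13
p(-4) - p(1) = -192 - 13 = -205


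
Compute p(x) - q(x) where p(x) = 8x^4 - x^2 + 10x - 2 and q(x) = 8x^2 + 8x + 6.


Distribute the minus sign:
  (8x^4 - x^2 + 10x - 2)
- (8x^2 + 8x + 6)
Negate second polynomial: -8x^2 - 8x - 6
Add: 8x^4 - 9x^2 + 2x - 8


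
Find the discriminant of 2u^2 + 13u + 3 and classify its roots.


D = b^2 - 4ac = (13)^2 - 4(2)(3) = 169 - 24 = 145
Since D > 0: two distinct irrational roots


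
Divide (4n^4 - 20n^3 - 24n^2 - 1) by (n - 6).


(4n^4 - 20n^3 - 24n^2 - 1) / (n - 6)
Step 1: 4n^3 * (n - 6) = 4n^4 - 24n^3; subtract.
Step 2: 4n^2 * (n - 6) = 4n^3 - 24n^2; subtract.
Step 3: 0 * (n - 6) = 0; subtract.
Step 4: 0 * (n - 6) = 0; subtract.
Quotient: 4n^3 + 4n^2, Remainder: -1


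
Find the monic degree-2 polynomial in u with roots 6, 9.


p(u) = (u - 6)(u - 9)
Expand: u^2 - 15u + 54


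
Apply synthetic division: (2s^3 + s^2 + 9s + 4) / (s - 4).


Synthetic division with c = 4. Coefficients: 2, 1, 9, 4
Bring down 2.
  2 * 4 = 8; 8 + 1 = 9
  9 * 4 = 36; 36 + 9 = 45
  45 * 4 = 180; 180 + 4 = 184
Quotient: 2s^2 + 9s + 45, Remainder: 184


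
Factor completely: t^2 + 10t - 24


Roots satisfy r1 + r2 = -b/a = -10 and r1*r2 = c/a = -24.
So r1 = 2, r2 = -12.
t^2 + 10t - 24 = (t - r1)(t - r2) = (t - 2)(t + 12)


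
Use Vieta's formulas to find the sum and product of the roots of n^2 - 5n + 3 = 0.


For an^2+bn+c=0: sum = -b/a, product = c/a.
a=1, b=-5, c=3
Sum = -(-5)/1 = 5
Product = (3)/1 = 3


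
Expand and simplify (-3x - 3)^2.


Expand (-3x - 3)^2 by repeated multiplication:
= 9x^2 + 18x + 9


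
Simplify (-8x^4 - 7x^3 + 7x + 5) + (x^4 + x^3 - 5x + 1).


Align terms by degree and add:
  -8x^4 - 7x^3 + 7x + 5
+ x^4 + x^3 - 5x + 1
= -7x^4 - 6x^3 + 2x + 6


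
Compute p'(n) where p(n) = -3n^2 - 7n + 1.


Apply the power rule term by term:
  d/dn(-3n^2) = -6n
  d/dn(-7n) = -7
  d/dn(1) = 0
p'(n) = -6n - 7


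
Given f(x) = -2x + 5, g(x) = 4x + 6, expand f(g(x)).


Substitute g(x) into f:
f(g(x)) = -2*(4x + 6) + 5
Expand and combine: -8x - 7


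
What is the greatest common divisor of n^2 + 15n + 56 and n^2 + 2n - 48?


Factor each:
  n^2 + 15n + 56 = (n + 8)(n + 7)
  n^2 + 2n - 48 = (n + 8)(n - 6)
Common monic factor: n + 8


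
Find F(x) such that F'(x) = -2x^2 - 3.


Reverse power rule on each term:
  ∫ -2x^2 dx = -(2/3)x^3
  ∫ -3 dx = -3x
F(x) = -(2/3)x^3 - 3x + C


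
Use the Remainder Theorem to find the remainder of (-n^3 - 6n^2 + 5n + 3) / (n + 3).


By the Remainder Theorem, the remainder equals p(-3):
  -1*(-3)^3 = 27
  -6*(-3)^2 = -54
  5*(-3)^1 = -15
  constant: 3
Sum: 27 - 54 - 15 + 3 = -39


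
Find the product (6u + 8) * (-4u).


Distribute each term of the first polynomial:
  (6u)(-4u) = -24u^2
  (8)(-4u) = -32u
Sum: -24u^2 - 32u


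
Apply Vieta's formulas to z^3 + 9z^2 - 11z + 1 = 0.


Monic cubic z^3+bz^2+cz+d=0: sum=-b, pairwise sum=c, product=-d.
b=9, c=-11, d=1
r1+r2+r3 = -9
r1r2+r1r3+r2r3 = -11
r1r2r3 = -1


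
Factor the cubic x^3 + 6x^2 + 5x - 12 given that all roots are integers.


Try integer roots (divisors of -12). x=-3: p(-3)=0.
Divide out (x + 3): quotient is x^2 + 3x - 4.
Factor the quadratic: (x - 1)(x + 4)
Result: (x + 3)(x - 1)(x + 4)


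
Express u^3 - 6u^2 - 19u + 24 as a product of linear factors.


Try integer roots (divisors of 24). u=8: p(8)=0.
Divide out (u - 8): quotient is u^2 + 2u - 3.
Factor the quadratic: (u - 1)(u + 3)
Result: (u - 8)(u - 1)(u + 3)


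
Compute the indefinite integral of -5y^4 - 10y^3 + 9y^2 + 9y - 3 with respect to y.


Reverse power rule on each term:
  ∫ -5y^4 dy = -y^5
  ∫ -10y^3 dy = -(5/2)y^4
  ∫ 9y^2 dy = 3y^3
  ∫ 9y dy = (9/2)y^2
  ∫ -3 dy = -3y
F(y) = -y^5 - (5/2)y^4 + 3y^3 + (9/2)y^2 - 3y + C


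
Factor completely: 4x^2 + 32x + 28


Roots satisfy r1 + r2 = -b/a = -8 and r1*r2 = c/a = 7.
So r1 = -7, r2 = -1.
4x^2 + 32x + 28 = 4(x - r1)(x - r2) = 4(x + 7)(x + 1)


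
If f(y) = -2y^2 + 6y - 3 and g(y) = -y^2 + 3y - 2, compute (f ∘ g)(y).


Substitute g(y) into f:
f(g(y)) = -2*(-y^2 + 3y - 2)^2 + 6*(-y^2 + 3y - 2) + (-3)
(-y^2 + 3y - 2)^2 = y^4 - 6y^3 + 13y^2 - 12y + 4
Expand and combine: -2y^4 + 12y^3 - 32y^2 + 42y - 23


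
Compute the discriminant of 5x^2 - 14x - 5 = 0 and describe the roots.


D = b^2 - 4ac = (-14)^2 - 4(5)(-5) = 196 + 100 = 296
Since D > 0: two distinct irrational roots


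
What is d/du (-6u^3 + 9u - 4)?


Apply the power rule term by term:
  d/du(-6u^3) = -18u^2
  d/du(9u) = 9
  d/du(-4) = 0
p'(u) = -18u^2 + 9


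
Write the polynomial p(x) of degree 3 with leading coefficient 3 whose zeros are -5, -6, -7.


p(x) = 3(x + 5)(x + 6)(x + 7)
Expand: 3x^3 + 54x^2 + 321x + 630


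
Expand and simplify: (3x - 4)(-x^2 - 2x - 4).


Distribute each term of the first polynomial:
  (3x)(-x^2 - 2x - 4) = -3x^3 - 6x^2 - 12x
  (-4)(-x^2 - 2x - 4) = 4x^2 + 8x + 16
Sum: -3x^3 - 2x^2 - 4x + 16


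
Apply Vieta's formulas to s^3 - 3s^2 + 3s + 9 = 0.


Monic cubic s^3+bs^2+cs+d=0: sum=-b, pairwise sum=c, product=-d.
b=-3, c=3, d=9
r1+r2+r3 = 3
r1r2+r1r3+r2r3 = 3
r1r2r3 = -9


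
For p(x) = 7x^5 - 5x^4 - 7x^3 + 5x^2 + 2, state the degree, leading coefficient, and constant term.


Highest power of x is 5, with coefficient 7. Constant term is 2.
Degree = 5, leading coefficient = 7, constant term = 2


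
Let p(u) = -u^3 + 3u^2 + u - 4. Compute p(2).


Using direct substitution:
  -1 * (2)^3 = -8
  3 * (2)^2 = 12
  1 * (2)^1 = 2
  constant: -4
Sum = -8 + 12 + 2 - 4 = 2


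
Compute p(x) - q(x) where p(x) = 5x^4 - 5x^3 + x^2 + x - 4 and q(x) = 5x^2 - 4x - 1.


Distribute the minus sign:
  (5x^4 - 5x^3 + x^2 + x - 4)
- (5x^2 - 4x - 1)
Negate second polynomial: -5x^2 + 4x + 1
Add: 5x^4 - 5x^3 - 4x^2 + 5x - 3


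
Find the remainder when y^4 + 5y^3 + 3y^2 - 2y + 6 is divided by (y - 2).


By the Remainder Theorem, the remainder equals p(2):
  1*(2)^4 = 16
  5*(2)^3 = 40
  3*(2)^2 = 12
  -2*(2)^1 = -4
  constant: 6
Sum: 16 + 40 + 12 - 4 + 6 = 70


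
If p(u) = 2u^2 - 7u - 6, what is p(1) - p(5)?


p(1) = -11
p(5) = 9
p(1) - p(5) = -11 - 9 = -20


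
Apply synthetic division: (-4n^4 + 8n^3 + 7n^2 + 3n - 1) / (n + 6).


Synthetic division with c = -6. Coefficients: -4, 8, 7, 3, -1
Bring down -4.
  -4 * -6 = 24; 24 + 8 = 32
  32 * -6 = -192; -192 + 7 = -185
  -185 * -6 = 1110; 1110 + 3 = 1113
  1113 * -6 = -6678; -6678 - 1 = -6679
Quotient: -4n^3 + 32n^2 - 185n + 1113, Remainder: -6679


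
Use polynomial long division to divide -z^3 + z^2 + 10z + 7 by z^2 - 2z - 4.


(-z^3 + z^2 + 10z + 7) / (z^2 - 2z - 4)
Step 1: -z * (z^2 - 2z - 4) = -z^3 + 2z^2 + 4z; subtract.
Step 2: -1 * (z^2 - 2z - 4) = -z^2 + 2z + 4; subtract.
Quotient: -z - 1, Remainder: 4z + 3


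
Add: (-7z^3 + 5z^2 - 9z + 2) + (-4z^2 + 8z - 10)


Align terms by degree and add:
  -7z^3 + 5z^2 - 9z + 2
  -4z^2 + 8z - 10
= -7z^3 + z^2 - z - 8


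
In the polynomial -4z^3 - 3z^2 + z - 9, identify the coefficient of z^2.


Read off the coefficient of z^2: -3


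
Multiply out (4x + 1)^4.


Expand (4x + 1)^4 by repeated multiplication:
  (4x + 1)^2 = 16x^2 + 8x + 1
  (4x + 1)^3 = 64x^3 + 48x^2 + 12x + 1
= 256x^4 + 256x^3 + 96x^2 + 16x + 1


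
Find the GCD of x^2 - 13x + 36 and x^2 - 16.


Factor each:
  x^2 - 13x + 36 = (x - 4)(x - 9)
  x^2 - 16 = (x - 4)(x + 4)
Common monic factor: x - 4
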